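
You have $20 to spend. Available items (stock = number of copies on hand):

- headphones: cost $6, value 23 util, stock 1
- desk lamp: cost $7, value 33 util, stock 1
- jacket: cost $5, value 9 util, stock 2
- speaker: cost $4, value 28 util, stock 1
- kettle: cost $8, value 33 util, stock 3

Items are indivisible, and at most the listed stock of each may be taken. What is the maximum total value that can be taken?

Top feasible selections:
- 1×desk lamp + 1×speaker + 1×kettle: cost 19, value 94
- 1×speaker + 2×kettle: cost 20, value 94
- 1×headphones + 1×desk lamp + 1×speaker: cost 17, value 84
- 1×headphones + 1×speaker + 1×kettle: cost 18, value 84
Best: 94 util.

94 util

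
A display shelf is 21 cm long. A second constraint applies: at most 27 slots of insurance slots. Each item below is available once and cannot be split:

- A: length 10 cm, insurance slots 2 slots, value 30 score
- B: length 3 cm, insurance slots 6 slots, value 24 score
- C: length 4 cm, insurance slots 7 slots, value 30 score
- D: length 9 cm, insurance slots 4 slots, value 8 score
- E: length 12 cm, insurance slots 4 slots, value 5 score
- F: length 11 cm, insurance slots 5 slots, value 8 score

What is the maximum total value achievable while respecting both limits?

84 score

Feasible sets respecting both limits:
- A+B+C: length 17, insurance slots 15, value 84
- B+C+D: length 16, insurance slots 17, value 62
- B+C+F: length 18, insurance slots 18, value 62
- A+C: length 14, insurance slots 9, value 60
Best: 84 score.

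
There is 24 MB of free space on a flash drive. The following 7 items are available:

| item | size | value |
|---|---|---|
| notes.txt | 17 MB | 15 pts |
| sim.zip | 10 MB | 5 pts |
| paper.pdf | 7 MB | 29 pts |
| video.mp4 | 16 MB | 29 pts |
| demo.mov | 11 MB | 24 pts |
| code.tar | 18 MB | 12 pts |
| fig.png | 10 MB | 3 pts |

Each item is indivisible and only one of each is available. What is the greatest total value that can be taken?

Check high-value combinations within 24 MB:
- paper.pdf+video.mp4: size 7+16=23, value 29+29=58
- paper.pdf+demo.mov: size 7+11=18, value 29+24=53
- notes.txt+paper.pdf: size 17+7=24, value 15+29=44
- sim.zip+paper.pdf: size 10+7=17, value 5+29=34
Best: 58 pts.

58 pts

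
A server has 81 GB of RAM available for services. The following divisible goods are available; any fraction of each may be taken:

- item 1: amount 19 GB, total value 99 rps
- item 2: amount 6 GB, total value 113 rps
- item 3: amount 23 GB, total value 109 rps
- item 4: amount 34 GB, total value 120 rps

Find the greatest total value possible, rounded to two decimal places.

Take in order of value per unit:
- item 2 (113/6 per unit): all 6 → value 113, running total 113.00
- item 1 (99/19 per unit): all 19 → value 99, running total 212.00
- item 3 (109/23 per unit): all 23 → value 109, running total 321.00
- item 4 (120/34 per unit): 33 of 34 → value 33×120/34 = 116.4706, running total 437.47
Total 437.47.

437.47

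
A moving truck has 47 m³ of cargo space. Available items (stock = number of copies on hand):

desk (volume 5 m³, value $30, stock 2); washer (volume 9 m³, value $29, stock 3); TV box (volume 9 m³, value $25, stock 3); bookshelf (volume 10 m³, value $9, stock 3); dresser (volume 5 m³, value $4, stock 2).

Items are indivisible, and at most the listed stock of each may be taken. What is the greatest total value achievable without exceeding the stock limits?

$172

Best selections within volume 47 and stock limits:
- 2×desk + 3×washer + 1×TV box: volume 46, value 172
- 2×desk + 2×washer + 2×TV box: volume 46, value 168
- 2×desk + 1×washer + 3×TV box: volume 46, value 164
Best: $172.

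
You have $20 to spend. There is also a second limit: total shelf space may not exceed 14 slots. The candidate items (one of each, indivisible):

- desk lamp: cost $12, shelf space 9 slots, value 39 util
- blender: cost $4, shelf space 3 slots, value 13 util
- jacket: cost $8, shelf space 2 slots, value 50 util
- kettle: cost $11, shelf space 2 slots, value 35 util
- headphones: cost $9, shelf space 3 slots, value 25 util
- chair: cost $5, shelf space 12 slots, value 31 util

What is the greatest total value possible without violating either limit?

Feasible sets respecting both limits:
- desk lamp+jacket: cost 20, shelf space 11, value 89
- jacket+kettle: cost 19, shelf space 4, value 85
- jacket+chair: cost 13, shelf space 14, value 81
Best: 89 util.

89 util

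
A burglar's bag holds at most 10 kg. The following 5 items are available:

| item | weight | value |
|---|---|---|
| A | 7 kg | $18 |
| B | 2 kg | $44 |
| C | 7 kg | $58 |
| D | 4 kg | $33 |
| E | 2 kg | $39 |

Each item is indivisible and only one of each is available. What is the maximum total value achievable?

$116

This is a 0/1 knapsack; check combinations near the capacity.
- B+D+E: weight 2+4+2=8, value 44+33+39=116
- B+C: weight 2+7=9, value 44+58=102
- C+E: weight 7+2=9, value 58+39=97
- B+E: weight 2+2=4, value 44+39=83
Best: $116.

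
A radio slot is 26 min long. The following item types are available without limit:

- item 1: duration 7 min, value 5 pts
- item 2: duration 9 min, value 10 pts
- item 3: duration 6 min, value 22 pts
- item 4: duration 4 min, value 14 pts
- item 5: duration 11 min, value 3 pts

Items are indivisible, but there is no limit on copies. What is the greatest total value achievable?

Best value-per-unit is item 3 at 22/6; filling with it alone gives 4×22 = 88.
Optimal mix: 3×item 3 + 2×item 4 → duration 26, value 94.

94 pts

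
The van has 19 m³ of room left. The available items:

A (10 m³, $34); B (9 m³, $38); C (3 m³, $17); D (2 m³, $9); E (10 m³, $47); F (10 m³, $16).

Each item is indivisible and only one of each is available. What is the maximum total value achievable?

Check high-value combinations within 19 m³:
- B+E: volume 9+10=19, value 38+47=85
- C+D+E: volume 3+2+10=15, value 17+9+47=73
- A+B: volume 10+9=19, value 34+38=72
- C+E: volume 3+10=13, value 17+47=64
- B+C+D: volume 9+3+2=14, value 38+17+9=64
Best: $85.

$85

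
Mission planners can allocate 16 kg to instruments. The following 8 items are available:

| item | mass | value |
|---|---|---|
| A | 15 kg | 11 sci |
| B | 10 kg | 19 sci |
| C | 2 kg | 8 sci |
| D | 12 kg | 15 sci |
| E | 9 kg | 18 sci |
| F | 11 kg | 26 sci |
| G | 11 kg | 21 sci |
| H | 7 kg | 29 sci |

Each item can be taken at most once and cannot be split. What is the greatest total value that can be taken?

47 sci

Check high-value combinations within 16 kg:
- E+H: mass 9+7=16, value 18+29=47
- C+H: mass 2+7=9, value 8+29=37
- C+F: mass 2+11=13, value 8+26=34
- H: mass 7, value 29
Best: 47 sci.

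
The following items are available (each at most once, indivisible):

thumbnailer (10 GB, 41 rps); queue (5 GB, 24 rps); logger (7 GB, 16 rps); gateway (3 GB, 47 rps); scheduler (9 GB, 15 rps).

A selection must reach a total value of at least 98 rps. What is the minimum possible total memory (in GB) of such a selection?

18

Subsets with value ≥ 98, sorted by total memory:
- thumbnailer+queue+gateway: memory 18, value 112
- thumbnailer+logger+gateway: memory 20, value 104
- thumbnailer+gateway+scheduler: memory 22, value 103
- queue+logger+gateway+scheduler: memory 24, value 102
Minimum memory: 18 GB.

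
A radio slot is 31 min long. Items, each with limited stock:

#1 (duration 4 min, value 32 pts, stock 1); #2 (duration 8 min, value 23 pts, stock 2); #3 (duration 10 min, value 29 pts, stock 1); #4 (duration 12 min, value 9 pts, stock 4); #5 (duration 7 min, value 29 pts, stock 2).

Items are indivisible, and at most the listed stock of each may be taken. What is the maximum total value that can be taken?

Best selections within duration 31 and stock limits:
- 1×#1 + 1×#3 + 2×#5: duration 28, value 119
- 1×#1 + 1×#2 + 2×#5: duration 26, value 113
- 1×#1 + 1×#2 + 1×#3 + 1×#5: duration 29, value 113
Best: 119 pts.

119 pts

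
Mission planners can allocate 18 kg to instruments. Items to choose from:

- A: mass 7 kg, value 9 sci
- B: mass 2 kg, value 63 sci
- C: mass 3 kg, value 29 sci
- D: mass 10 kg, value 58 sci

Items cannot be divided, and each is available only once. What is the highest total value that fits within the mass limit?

150 sci

Check high-value combinations within 18 kg:
- B+C+D: mass 2+3+10=15, value 63+29+58=150
- B+D: mass 2+10=12, value 63+58=121
- A+B+C: mass 7+2+3=12, value 9+63+29=101
- B+C: mass 2+3=5, value 63+29=92
- C+D: mass 3+10=13, value 29+58=87
Best: 150 sci.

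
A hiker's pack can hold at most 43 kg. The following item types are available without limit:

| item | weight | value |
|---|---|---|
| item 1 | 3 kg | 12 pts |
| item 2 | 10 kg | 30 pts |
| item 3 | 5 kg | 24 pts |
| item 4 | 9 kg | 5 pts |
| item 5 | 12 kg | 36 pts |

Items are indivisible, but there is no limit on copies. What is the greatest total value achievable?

204 pts

Best value-per-unit is item 3 at 24/5; filling with it alone gives 8×24 = 192.
Optimal mix: 1×item 1 + 8×item 3 → weight 43, value 204.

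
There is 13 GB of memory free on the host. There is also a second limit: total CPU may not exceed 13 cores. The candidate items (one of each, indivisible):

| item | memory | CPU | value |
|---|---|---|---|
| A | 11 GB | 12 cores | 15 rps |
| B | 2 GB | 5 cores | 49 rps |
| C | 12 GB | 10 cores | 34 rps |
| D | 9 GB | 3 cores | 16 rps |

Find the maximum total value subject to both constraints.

65 rps

Feasible sets respecting both limits:
- B+D: memory 11, CPU 8, value 65
- B: memory 2, CPU 5, value 49
- C: memory 12, CPU 10, value 34
- D: memory 9, CPU 3, value 16
Best: 65 rps.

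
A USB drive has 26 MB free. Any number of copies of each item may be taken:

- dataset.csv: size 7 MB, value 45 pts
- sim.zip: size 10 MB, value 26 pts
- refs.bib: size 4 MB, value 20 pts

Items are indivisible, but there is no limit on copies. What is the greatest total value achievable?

155 pts

Best value-per-unit is dataset.csv at 45/7; filling with it alone gives 3×45 = 135.
Optimal mix: 3×dataset.csv + 1×refs.bib → size 25, value 155.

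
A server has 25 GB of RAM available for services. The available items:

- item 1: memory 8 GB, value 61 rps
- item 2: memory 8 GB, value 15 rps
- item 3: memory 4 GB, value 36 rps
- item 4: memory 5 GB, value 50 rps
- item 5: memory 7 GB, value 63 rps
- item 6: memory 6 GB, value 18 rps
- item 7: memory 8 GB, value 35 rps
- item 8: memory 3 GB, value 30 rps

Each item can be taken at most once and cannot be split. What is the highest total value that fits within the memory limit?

Check high-value combinations within 25 GB:
- item 1+item 3+item 4+item 5: memory 8+4+5+7=24, value 61+36+50+63=210
- item 1+item 4+item 5+item 8: memory 8+5+7+3=23, value 61+50+63+30=204
- item 3+item 4+item 5+item 6+item 8: memory 4+5+7+6+3=25, value 36+50+63+18+30=197
Best: 210 rps.

210 rps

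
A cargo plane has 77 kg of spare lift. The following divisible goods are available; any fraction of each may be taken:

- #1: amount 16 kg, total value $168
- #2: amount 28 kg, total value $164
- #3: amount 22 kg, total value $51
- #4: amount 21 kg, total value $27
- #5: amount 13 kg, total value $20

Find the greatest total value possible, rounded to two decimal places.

399.92

Take in order of value per unit:
- #1 (168/16 per unit): all 16 → value 168, running total 168.00
- #2 (164/28 per unit): all 28 → value 164, running total 332.00
- #3 (51/22 per unit): all 22 → value 51, running total 383.00
- #5 (20/13 per unit): 11 of 13 → value 11×20/13 = 16.9231, running total 399.92
Total 399.92.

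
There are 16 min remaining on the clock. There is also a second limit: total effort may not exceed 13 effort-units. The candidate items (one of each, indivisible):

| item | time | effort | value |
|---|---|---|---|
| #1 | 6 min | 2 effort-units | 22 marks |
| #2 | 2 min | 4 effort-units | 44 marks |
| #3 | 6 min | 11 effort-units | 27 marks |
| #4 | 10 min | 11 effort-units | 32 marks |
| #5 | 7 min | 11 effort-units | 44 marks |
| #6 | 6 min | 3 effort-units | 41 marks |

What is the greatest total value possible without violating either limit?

107 marks

Feasible sets respecting both limits:
- #1+#2+#6: time 14, effort 9, value 107
- #2+#6: time 8, effort 7, value 85
- #1+#2: time 8, effort 6, value 66
- #1+#5: time 13, effort 13, value 66
Best: 107 marks.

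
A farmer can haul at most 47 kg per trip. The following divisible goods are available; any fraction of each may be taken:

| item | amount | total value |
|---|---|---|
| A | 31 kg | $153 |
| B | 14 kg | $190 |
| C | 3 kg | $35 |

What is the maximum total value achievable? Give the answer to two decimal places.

Take in order of value per unit:
- B (190/14 per unit): all 14 → value 190, running total 190.00
- C (35/3 per unit): all 3 → value 35, running total 225.00
- A (153/31 per unit): 30 of 31 → value 30×153/31 = 148.0645, running total 373.06
Total 373.06.

373.06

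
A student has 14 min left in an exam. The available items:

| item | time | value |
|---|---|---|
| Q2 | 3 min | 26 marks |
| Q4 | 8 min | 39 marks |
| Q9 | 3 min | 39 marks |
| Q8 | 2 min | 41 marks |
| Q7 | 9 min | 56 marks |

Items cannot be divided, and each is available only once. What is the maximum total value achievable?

This is a 0/1 knapsack; check combinations near the capacity.
- Q9+Q8+Q7: time 3+2+9=14, value 39+41+56=136
- Q2+Q8+Q7: time 3+2+9=14, value 26+41+56=123
- Q4+Q9+Q8: time 8+3+2=13, value 39+39+41=119
Best: 136 marks.

136 marks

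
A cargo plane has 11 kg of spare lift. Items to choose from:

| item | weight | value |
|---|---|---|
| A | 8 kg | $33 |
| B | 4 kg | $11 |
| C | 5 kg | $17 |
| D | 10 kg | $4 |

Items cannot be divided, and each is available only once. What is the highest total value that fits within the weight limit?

$33

Check high-value combinations within 11 kg:
- A: weight 8, value 33
- B+C: weight 4+5=9, value 11+17=28
- C: weight 5, value 17
- B: weight 4, value 11
Best: $33.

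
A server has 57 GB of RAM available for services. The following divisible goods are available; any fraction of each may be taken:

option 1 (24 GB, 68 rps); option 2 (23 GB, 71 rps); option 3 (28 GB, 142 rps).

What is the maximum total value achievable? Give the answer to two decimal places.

230.00

Take in order of value per unit:
- option 3 (142/28 per unit): all 28 → value 142, running total 142.00
- option 2 (71/23 per unit): all 23 → value 71, running total 213.00
- option 1 (68/24 per unit): 6 of 24 → value 6×68/24 = 17.0000, running total 230.00
Total 230.00.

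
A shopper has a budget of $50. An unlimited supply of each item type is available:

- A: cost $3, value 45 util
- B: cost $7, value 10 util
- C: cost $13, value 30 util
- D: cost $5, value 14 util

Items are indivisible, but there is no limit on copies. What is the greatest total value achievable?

Best value-per-unit is A at 45/3, and filling with it alone uses cost 16×3=48. No mix of the others beats 16×45 = 720.

720 util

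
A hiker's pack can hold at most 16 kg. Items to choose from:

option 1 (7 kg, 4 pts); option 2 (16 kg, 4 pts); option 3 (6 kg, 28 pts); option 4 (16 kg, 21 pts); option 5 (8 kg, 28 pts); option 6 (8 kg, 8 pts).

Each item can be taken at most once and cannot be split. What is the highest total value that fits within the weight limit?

56 pts

Check high-value combinations within 16 kg:
- option 3+option 5: weight 6+8=14, value 28+28=56
- option 3+option 6: weight 6+8=14, value 28+8=36
- option 5+option 6: weight 8+8=16, value 28+8=36
- option 1+option 3: weight 7+6=13, value 4+28=32
- option 1+option 5: weight 7+8=15, value 4+28=32
Best: 56 pts.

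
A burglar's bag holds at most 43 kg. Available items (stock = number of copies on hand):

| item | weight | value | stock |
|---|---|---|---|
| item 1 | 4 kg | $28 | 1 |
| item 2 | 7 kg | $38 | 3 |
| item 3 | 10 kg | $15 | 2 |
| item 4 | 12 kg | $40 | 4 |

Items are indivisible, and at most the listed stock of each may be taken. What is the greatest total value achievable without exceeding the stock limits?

Best selections within weight 43 and stock limits:
- 1×item 1 + 2×item 2 + 2×item 4: weight 42, value 184
- 1×item 1 + 3×item 2 + 1×item 4: weight 37, value 182
- 3×item 2 + 1×item 3 + 1×item 4: weight 43, value 169
Best: $184.

$184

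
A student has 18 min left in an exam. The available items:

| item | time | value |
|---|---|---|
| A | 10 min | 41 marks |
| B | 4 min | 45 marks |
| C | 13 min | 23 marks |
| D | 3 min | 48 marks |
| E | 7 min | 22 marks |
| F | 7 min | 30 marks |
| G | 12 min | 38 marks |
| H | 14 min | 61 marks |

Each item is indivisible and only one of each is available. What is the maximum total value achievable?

134 marks

This is a 0/1 knapsack; check combinations near the capacity.
- A+B+D: time 10+4+3=17, value 41+45+48=134
- B+D+F: time 4+3+7=14, value 45+48+30=123
- B+D+E: time 4+3+7=14, value 45+48+22=115
Best: 134 marks.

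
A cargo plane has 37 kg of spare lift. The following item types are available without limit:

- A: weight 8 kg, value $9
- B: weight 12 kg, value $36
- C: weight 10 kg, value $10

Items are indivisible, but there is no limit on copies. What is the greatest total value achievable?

Best value-per-unit is B at 36/12, and filling with it alone uses weight 3×12=36. No mix of the others beats 3×36 = 108.

$108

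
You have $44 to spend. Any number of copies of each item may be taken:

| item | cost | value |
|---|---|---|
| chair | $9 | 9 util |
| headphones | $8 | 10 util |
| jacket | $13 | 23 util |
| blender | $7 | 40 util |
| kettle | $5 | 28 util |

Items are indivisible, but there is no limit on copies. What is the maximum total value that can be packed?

Best value-per-unit is blender at 40/7; filling with it alone gives 6×40 = 240.
Optimal mix: 2×blender + 6×kettle → cost 44, value 248.

248 util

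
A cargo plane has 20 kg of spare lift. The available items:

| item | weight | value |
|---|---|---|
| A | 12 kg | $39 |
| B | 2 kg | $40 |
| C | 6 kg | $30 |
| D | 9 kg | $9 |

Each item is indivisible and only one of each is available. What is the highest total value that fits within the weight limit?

$109

Check high-value combinations within 20 kg:
- A+B+C: weight 12+2+6=20, value 39+40+30=109
- A+B: weight 12+2=14, value 39+40=79
- B+C+D: weight 2+6+9=17, value 40+30+9=79
- B+C: weight 2+6=8, value 40+30=70
Best: $109.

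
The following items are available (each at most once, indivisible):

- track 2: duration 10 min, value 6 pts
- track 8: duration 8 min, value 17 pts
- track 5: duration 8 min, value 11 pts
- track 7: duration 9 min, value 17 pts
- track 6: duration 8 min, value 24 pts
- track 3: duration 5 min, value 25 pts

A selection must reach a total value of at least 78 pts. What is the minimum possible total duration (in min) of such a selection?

Subsets with value ≥ 78, sorted by total duration:
- track 8+track 7+track 6+track 3: duration 30, value 83
- track 8+track 5+track 7+track 6+track 3: duration 38, value 94
Minimum duration: 30 min.

30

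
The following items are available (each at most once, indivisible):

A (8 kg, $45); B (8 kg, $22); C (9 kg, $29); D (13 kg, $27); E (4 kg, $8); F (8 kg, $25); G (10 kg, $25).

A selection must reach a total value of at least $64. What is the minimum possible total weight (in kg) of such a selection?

16

Subsets with value ≥ 64, sorted by total weight:
- A+F: weight 16, value 70
- A+B: weight 16, value 67
Minimum weight: 16 kg.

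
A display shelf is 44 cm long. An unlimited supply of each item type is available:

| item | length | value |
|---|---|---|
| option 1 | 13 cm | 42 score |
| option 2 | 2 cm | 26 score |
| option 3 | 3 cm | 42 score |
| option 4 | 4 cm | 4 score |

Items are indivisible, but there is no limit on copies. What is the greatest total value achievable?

614 score

Best value-per-unit is option 3 at 42/3; filling with it alone gives 14×42 = 588.
Optimal mix: 1×option 2 + 14×option 3 → length 44, value 614.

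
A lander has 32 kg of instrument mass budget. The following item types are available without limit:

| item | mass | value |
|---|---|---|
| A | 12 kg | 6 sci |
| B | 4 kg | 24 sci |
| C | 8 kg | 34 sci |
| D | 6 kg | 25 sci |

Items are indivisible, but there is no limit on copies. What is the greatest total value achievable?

Best value-per-unit is B at 24/4, and filling with it alone uses mass 8×4=32. No mix of the others beats 8×24 = 192.

192 sci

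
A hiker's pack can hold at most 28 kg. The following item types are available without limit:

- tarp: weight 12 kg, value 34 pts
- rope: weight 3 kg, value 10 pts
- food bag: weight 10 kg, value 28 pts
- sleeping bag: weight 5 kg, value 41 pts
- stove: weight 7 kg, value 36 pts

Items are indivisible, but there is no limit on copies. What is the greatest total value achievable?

215 pts

Best value-per-unit is sleeping bag at 41/5; filling with it alone gives 5×41 = 205.
Optimal mix: 1×rope + 5×sleeping bag → weight 28, value 215.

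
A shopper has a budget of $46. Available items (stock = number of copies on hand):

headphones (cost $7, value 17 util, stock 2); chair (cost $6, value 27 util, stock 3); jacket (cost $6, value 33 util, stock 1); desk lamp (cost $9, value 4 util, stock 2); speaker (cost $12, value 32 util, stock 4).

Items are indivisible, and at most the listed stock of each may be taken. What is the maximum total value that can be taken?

163 util

Best selections within cost 46 and stock limits:
- 1×headphones + 3×chair + 1×jacket + 1×speaker: cost 43, value 163
- 2×headphones + 2×chair + 1×jacket + 1×speaker: cost 44, value 153
Best: 163 util.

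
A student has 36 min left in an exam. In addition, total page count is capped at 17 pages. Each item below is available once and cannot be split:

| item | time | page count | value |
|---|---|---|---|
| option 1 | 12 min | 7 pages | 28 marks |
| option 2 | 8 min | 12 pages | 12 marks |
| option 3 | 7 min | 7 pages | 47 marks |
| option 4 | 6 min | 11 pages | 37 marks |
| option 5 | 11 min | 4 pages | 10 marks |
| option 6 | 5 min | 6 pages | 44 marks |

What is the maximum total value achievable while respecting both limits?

Feasible sets respecting both limits:
- option 3+option 5+option 6: time 23, page count 17, value 101
- option 3+option 6: time 12, page count 13, value 91
- option 1+option 5+option 6: time 28, page count 17, value 82
Best: 101 marks.

101 marks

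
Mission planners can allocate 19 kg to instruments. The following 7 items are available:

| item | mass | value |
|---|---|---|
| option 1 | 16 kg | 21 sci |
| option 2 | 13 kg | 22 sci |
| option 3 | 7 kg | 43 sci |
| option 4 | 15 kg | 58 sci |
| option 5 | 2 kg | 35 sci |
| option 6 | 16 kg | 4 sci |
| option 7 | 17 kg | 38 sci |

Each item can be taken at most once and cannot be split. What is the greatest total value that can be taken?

93 sci

Check high-value combinations within 19 kg:
- option 4+option 5: mass 15+2=17, value 58+35=93
- option 3+option 5: mass 7+2=9, value 43+35=78
- option 5+option 7: mass 2+17=19, value 35+38=73
- option 4: mass 15, value 58
Best: 93 sci.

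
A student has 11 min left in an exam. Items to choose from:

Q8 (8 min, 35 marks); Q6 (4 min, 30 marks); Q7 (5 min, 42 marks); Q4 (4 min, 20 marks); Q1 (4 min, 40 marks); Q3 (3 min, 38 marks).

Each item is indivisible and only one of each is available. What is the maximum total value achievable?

Check high-value combinations within 11 min:
- Q6+Q1+Q3: time 4+4+3=11, value 30+40+38=108
- Q4+Q1+Q3: time 4+4+3=11, value 20+40+38=98
- Q6+Q4+Q3: time 4+4+3=11, value 30+20+38=88
Best: 108 marks.

108 marks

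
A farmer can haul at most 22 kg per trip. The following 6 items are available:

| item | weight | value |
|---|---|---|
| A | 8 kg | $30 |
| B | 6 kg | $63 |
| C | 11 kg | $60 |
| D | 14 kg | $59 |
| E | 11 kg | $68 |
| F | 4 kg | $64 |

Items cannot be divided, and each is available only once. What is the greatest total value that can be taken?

$195

Check high-value combinations within 22 kg:
- B+E+F: weight 6+11+4=21, value 63+68+64=195
- B+C+F: weight 6+11+4=21, value 63+60+64=187
- A+B+F: weight 8+6+4=18, value 30+63+64=157
- E+F: weight 11+4=15, value 68+64=132
- B+E: weight 6+11=17, value 63+68=131
Best: $195.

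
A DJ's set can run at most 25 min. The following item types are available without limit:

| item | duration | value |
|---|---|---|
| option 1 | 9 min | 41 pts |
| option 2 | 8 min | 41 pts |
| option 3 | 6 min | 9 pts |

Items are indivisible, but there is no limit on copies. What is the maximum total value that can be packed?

Best value-per-unit is option 2 at 41/8; filling with it alone gives 3×41 = 123.
Optimal mix: 1×option 1 + 2×option 2 → duration 25, value 123.

123 pts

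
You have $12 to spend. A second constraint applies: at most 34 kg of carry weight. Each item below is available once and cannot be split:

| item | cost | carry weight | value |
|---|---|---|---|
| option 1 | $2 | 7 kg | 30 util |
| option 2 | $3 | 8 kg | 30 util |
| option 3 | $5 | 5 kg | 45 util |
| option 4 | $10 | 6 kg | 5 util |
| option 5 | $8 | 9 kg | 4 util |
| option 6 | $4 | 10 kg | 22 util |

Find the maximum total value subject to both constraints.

Feasible sets respecting both limits:
- option 1+option 2+option 3: cost 10, carry weight 20, value 105
- option 1+option 3+option 6: cost 11, carry weight 22, value 97
- option 2+option 3+option 6: cost 12, carry weight 23, value 97
Best: 105 util.

105 util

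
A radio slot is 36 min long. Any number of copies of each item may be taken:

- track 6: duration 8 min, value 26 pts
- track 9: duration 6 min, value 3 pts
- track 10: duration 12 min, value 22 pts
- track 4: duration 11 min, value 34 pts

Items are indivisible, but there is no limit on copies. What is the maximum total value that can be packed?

Best value-per-unit is track 6 at 26/8; filling with it alone gives 4×26 = 104.
Optimal mix: 3×track 6 + 1×track 4 → duration 35, value 112.

112 pts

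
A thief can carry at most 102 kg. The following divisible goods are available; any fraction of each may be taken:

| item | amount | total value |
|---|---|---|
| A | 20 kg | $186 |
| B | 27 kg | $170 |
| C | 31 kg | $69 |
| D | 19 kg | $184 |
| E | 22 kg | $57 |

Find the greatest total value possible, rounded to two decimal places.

628.16

Take in order of value per unit:
- D (184/19 per unit): all 19 → value 184, running total 184.00
- A (186/20 per unit): all 20 → value 186, running total 370.00
- B (170/27 per unit): all 27 → value 170, running total 540.00
- E (57/22 per unit): all 22 → value 57, running total 597.00
- C (69/31 per unit): 14 of 31 → value 14×69/31 = 31.1613, running total 628.16
Total 628.16.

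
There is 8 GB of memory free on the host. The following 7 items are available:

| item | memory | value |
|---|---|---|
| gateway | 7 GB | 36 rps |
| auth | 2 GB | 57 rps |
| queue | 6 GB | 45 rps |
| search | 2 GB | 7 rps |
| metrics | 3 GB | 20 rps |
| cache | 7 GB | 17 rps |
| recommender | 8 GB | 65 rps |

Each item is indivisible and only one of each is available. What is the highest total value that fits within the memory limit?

Check high-value combinations within 8 GB:
- auth+queue: memory 2+6=8, value 57+45=102
- auth+search+metrics: memory 2+2+3=7, value 57+7+20=84
- auth+metrics: memory 2+3=5, value 57+20=77
Best: 102 rps.

102 rps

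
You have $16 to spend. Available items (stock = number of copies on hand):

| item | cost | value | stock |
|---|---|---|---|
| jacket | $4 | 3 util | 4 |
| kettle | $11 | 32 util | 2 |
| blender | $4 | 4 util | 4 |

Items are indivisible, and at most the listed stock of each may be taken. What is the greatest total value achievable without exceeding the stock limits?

36 util

Top feasible selections:
- 1×kettle + 1×blender: cost 15, value 36
- 1×jacket + 1×kettle: cost 15, value 35
- 1×kettle: cost 11, value 32
Best: 36 util.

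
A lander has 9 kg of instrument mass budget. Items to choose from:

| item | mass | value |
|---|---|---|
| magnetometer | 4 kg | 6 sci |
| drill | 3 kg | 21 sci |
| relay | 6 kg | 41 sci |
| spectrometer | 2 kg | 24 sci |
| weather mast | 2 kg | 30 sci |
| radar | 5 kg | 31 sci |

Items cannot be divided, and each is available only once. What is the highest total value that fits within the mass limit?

Check high-value combinations within 9 kg:
- spectrometer+weather mast+radar: mass 2+2+5=9, value 24+30+31=85
- drill+spectrometer+weather mast: mass 3+2+2=7, value 21+24+30=75
- relay+weather mast: mass 6+2=8, value 41+30=71
- relay+spectrometer: mass 6+2=8, value 41+24=65
- drill+relay: mass 3+6=9, value 21+41=62
Best: 85 sci.

85 sci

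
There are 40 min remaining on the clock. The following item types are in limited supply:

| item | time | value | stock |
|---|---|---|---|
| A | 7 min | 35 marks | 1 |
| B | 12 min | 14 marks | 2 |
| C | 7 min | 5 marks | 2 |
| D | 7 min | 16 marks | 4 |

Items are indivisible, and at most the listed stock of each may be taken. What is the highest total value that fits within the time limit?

99 marks

Top feasible selections:
- 1×A + 4×D: time 35, value 99
- 1×A + 1×B + 3×D: time 40, value 97
- 1×A + 1×C + 3×D: time 35, value 88
- 1×A + 1×B + 1×C + 2×D: time 40, value 86
Best: 99 marks.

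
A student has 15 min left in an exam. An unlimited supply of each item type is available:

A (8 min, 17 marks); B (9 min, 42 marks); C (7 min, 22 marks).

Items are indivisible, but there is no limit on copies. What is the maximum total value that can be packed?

Best value-per-unit is B at 42/9; filling with it alone gives 1×42 = 42.
Optimal mix: 2×C → time 14, value 44.

44 marks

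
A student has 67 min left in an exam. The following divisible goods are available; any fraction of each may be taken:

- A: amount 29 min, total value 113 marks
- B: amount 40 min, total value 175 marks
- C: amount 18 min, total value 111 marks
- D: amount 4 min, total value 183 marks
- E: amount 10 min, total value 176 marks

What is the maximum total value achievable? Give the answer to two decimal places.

623.13

Take in order of value per unit:
- D (183/4 per unit): all 4 → value 183, running total 183.00
- E (176/10 per unit): all 10 → value 176, running total 359.00
- C (111/18 per unit): all 18 → value 111, running total 470.00
- B (175/40 per unit): 35 of 40 → value 35×175/40 = 153.1250, running total 623.13
Total 623.13.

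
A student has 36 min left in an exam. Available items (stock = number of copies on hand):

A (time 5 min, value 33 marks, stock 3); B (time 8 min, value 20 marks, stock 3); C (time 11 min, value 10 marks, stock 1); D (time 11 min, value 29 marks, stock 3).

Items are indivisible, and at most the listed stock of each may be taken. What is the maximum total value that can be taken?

148 marks

Top feasible selections:
- 3×A + 1×B + 1×D: time 34, value 148
- 3×A + 2×B: time 31, value 139
- 3×A + 1×B + 1×C: time 34, value 129
- 3×A + 1×D: time 26, value 128
Best: 148 marks.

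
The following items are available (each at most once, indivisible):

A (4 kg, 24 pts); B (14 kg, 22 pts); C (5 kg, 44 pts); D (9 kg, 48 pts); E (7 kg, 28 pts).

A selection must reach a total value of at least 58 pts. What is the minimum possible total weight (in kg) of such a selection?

Subsets with value ≥ 58, sorted by total weight:
- A+C: weight 9, value 68
- C+E: weight 12, value 72
- A+D: weight 13, value 72
- C+D: weight 14, value 92
Minimum weight: 9 kg.

9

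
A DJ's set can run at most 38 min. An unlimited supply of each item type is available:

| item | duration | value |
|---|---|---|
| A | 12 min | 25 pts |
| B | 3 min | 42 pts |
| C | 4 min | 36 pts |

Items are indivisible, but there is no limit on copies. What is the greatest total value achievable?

Best value-per-unit is B at 42/3, and filling with it alone uses duration 12×3=36. No mix of the others beats 12×42 = 504.

504 pts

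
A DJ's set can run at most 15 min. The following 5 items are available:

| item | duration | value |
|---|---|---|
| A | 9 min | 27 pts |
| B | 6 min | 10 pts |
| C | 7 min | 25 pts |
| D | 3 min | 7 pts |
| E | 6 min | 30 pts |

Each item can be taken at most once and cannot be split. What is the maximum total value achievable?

57 pts

Check high-value combinations within 15 min:
- A+E: duration 9+6=15, value 27+30=57
- C+E: duration 7+6=13, value 25+30=55
- B+D+E: duration 6+3+6=15, value 10+7+30=47
- B+E: duration 6+6=12, value 10+30=40
Best: 57 pts.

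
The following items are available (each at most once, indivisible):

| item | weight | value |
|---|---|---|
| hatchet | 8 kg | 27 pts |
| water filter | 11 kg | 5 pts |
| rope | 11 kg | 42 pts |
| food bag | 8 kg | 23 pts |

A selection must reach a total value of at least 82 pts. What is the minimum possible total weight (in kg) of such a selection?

27

Subsets with value ≥ 82, sorted by total weight:
- hatchet+rope+food bag: weight 27, value 92
- hatchet+water filter+rope+food bag: weight 38, value 97
Minimum weight: 27 kg.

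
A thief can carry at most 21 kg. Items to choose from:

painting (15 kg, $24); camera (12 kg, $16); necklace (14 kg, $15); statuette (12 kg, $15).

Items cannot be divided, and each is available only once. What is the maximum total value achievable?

$24

Check high-value combinations within 21 kg:
- painting: weight 15, value 24
- camera: weight 12, value 16
- statuette: weight 12, value 15
- necklace: weight 14, value 15
Best: $24.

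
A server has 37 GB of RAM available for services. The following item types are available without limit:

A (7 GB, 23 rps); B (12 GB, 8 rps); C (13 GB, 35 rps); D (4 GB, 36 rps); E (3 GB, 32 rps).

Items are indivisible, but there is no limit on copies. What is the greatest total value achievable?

388 rps

Best value-per-unit is E at 32/3; filling with it alone gives 12×32 = 384.
Optimal mix: 1×D + 11×E → memory 37, value 388.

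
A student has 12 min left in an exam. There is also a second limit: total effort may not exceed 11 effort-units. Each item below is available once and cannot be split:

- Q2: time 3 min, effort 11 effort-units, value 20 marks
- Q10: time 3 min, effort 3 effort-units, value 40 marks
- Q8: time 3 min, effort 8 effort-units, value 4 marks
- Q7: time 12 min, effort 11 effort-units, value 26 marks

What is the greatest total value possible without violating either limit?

44 marks

Feasible sets respecting both limits:
- Q10+Q8: time 6, effort 11, value 44
- Q10: time 3, effort 3, value 40
- Q7: time 12, effort 11, value 26
- Q2: time 3, effort 11, value 20
Best: 44 marks.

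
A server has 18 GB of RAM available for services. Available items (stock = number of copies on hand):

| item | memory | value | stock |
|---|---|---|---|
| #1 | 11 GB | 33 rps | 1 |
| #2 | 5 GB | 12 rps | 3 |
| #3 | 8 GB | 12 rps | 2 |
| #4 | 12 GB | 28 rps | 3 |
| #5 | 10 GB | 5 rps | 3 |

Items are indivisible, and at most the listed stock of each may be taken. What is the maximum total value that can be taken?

45 rps

Best selections within memory 18 and stock limits:
- 1×#1 + 1×#2: memory 16, value 45
- 1×#2 + 1×#4: memory 17, value 40
- 3×#2: memory 15, value 36
Best: 45 rps.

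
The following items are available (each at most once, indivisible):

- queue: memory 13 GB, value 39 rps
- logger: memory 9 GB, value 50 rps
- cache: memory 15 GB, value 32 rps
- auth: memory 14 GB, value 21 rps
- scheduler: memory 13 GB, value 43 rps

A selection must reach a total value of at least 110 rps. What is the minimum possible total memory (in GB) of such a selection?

Subsets with value ≥ 110, sorted by total memory:
- queue+logger+scheduler: memory 35, value 132
- logger+auth+scheduler: memory 36, value 114
- queue+logger+auth: memory 36, value 110
Minimum memory: 35 GB.

35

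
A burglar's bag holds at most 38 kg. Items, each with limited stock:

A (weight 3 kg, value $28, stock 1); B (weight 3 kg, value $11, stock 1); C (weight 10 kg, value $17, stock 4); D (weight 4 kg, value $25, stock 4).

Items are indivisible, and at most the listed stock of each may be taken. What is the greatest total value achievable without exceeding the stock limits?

$156

Top feasible selections:
- 1×A + 1×B + 1×C + 4×D: weight 32, value 156
- 1×A + 1×B + 2×C + 3×D: weight 38, value 148
- 1×A + 1×C + 4×D: weight 29, value 145
Best: $156.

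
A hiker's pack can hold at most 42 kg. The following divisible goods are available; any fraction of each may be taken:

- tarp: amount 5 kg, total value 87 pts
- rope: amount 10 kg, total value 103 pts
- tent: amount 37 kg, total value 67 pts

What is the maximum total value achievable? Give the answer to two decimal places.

Take in order of value per unit:
- tarp (87/5 per unit): all 5 → value 87, running total 87.00
- rope (103/10 per unit): all 10 → value 103, running total 190.00
- tent (67/37 per unit): 27 of 37 → value 27×67/37 = 48.8919, running total 238.89
Total 238.89.

238.89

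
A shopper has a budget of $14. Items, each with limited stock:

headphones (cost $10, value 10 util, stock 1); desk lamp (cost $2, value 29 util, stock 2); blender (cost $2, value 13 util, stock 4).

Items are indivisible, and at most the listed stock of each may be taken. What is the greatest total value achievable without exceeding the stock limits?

Top feasible selections:
- 2×desk lamp + 4×blender: cost 12, value 110
- 2×desk lamp + 3×blender: cost 10, value 97
Best: 110 util.

110 util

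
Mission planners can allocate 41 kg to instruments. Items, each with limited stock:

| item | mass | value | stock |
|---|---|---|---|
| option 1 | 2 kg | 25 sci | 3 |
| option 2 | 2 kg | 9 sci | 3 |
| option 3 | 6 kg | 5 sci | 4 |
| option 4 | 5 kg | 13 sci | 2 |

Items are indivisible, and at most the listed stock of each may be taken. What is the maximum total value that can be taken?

Best selections within mass 41 and stock limits:
- 3×option 1 + 3×option 2 + 3×option 3 + 2×option 4: mass 40, value 143
- 3×option 1 + 3×option 2 + 2×option 3 + 2×option 4: mass 34, value 138
- 3×option 1 + 3×option 2 + 4×option 3 + 1×option 4: mass 41, value 135
Best: 143 sci.

143 sci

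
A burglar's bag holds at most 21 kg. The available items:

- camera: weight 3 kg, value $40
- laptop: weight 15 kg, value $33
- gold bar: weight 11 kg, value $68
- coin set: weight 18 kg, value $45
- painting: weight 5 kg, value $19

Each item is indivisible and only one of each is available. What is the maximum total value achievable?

$127

Check high-value combinations within 21 kg:
- camera+gold bar+painting: weight 3+11+5=19, value 40+68+19=127
- camera+gold bar: weight 3+11=14, value 40+68=108
- gold bar+painting: weight 11+5=16, value 68+19=87
Best: $127.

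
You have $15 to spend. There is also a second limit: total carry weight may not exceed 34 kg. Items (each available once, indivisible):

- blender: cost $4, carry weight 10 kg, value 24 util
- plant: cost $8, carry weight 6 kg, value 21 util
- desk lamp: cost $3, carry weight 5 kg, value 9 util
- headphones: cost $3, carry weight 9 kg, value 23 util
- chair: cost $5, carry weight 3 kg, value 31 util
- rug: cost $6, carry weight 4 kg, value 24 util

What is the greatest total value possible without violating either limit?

Feasible sets respecting both limits:
- blender+desk lamp+headphones+chair: cost 15, carry weight 27, value 87
- blender+chair+rug: cost 15, carry weight 17, value 79
- blender+headphones+chair: cost 12, carry weight 22, value 78
Best: 87 util.

87 util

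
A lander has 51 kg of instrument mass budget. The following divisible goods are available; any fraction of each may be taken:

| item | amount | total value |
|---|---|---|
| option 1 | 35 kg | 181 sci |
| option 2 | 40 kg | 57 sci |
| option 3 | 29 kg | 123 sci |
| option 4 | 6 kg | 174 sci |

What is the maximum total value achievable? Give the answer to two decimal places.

397.41

Take in order of value per unit:
- option 4 (174/6 per unit): all 6 → value 174, running total 174.00
- option 1 (181/35 per unit): all 35 → value 181, running total 355.00
- option 3 (123/29 per unit): 10 of 29 → value 10×123/29 = 42.4138, running total 397.41
Total 397.41.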